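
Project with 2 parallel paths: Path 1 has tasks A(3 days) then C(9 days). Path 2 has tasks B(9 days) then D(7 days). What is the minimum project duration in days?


Path 1 = 3 + 9 = 12 days
Path 2 = 9 + 7 = 16 days
Duration = max(12, 16) = 16 days

16 days


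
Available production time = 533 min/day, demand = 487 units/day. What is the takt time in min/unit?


Formula: Takt Time = Available Production Time / Customer Demand
Takt = 533 min/day / 487 units/day
Takt = 1.09 min/unit

1.09 min/unit


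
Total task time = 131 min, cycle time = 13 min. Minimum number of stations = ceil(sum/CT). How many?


Formula: N_min = ceil(Sum of Task Times / Cycle Time)
N_min = ceil(131 min / 13 min) = ceil(10.0769)
N_min = 11 stations

11


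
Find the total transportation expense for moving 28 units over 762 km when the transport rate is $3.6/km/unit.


TC = dist * cost * units = 762 * 3.6 * 28 = $76809.60

$76809.60


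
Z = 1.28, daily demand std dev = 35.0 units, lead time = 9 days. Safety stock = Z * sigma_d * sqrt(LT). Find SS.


Formula: SS = z * sigma_d * sqrt(LT)
sqrt(LT) = sqrt(9) = 3.0
SS = 1.28 * 35.0 * 3.0
SS = 134.4 units

134.4 units


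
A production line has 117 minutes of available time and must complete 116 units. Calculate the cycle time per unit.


Formula: CT = Available Time / Number of Units
CT = 117 min / 116 units
CT = 1.01 min/unit

1.01 min/unit


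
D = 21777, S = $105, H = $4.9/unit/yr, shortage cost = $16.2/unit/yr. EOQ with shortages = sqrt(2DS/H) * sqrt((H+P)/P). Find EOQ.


Formula: EOQ* = sqrt(2DS/H) * sqrt((H+P)/P)
Base EOQ = sqrt(2*21777*105/4.9) = 966.07 units
Correction = sqrt((4.9+16.2)/16.2) = 1.14126
EOQ* = 966.07 * 1.14126 = 1102.5 units

1102.5 units


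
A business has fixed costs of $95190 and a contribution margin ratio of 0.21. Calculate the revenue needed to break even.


Formula: BER = Fixed Costs / Contribution Margin Ratio
BER = $95190 / 0.21
BER = $453285.71 (to the nearest cent)

$453285.71


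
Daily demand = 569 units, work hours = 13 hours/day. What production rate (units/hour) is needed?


Formula: Production Rate = Daily Demand / Available Hours
Rate = 569 units/day / 13 hours/day
Rate = 43.8 units/hour

43.8 units/hour


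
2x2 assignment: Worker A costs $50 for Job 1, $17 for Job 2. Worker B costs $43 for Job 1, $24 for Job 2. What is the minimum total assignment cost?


Option 1: A->1 + B->2 = $50 + $24 = $74
Option 2: A->2 + B->1 = $17 + $43 = $60
Min cost = min($74, $60) = $60

$60


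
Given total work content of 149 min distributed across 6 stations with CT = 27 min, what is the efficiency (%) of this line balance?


Formula: Efficiency = Sum of Task Times / (N_stations * CT) * 100
Total station capacity = 6 stations * 27 min = 162 min
Efficiency = 149 / 162 * 100 = 92.0%

92.0%


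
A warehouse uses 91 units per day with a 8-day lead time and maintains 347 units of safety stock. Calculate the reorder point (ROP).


Formula: ROP = (Daily Demand * Lead Time) + Safety Stock
Demand during lead time = 91 * 8 = 728 units
ROP = 728 + 347 = 1075 units

1075 units


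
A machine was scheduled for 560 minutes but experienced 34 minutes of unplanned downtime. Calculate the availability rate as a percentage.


Formula: Availability = (Planned Time - Downtime) / Planned Time * 100
Uptime = 560 - 34 = 526 min
Availability = 526 / 560 * 100 = 93.9%

93.9%


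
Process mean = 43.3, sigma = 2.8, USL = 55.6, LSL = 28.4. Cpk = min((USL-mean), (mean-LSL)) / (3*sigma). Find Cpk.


Cpu = (55.6 - 43.3) / (3 * 2.8) = 1.46
Cpl = (43.3 - 28.4) / (3 * 2.8) = 1.77
Cpk = min(1.46, 1.77) = 1.46

1.46


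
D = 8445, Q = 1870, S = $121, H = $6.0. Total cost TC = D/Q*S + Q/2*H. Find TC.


TC = 8445/1870 * 121 + 1870/2 * 6.0

$6156.44


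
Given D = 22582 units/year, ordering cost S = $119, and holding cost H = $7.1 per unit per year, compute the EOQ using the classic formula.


Formula: EOQ = sqrt(2 * D * S / H)
Numerator: 2 * 22582 * 119 = 5374516
2DS/H = 5374516 / 7.1 = 756974.1
EOQ = sqrt(756974.1) = 870.0 units

870.0 units


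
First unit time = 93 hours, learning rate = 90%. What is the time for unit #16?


Formula: T_n = T_1 * (learning_rate)^(log2(n)) where learning_rate = rate/100
Doublings = log2(16) = 4
T_n = 93 * 0.9^4
T_n = 93 * 0.6561 = 61.0 hours

61.0 hours


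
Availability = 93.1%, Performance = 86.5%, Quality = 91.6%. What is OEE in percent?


Formula: OEE = Availability * Performance * Quality / 10000
A * P = 93.1% * 86.5% / 100 = 80.53%
OEE = 80.53% * 91.6% / 100 = 73.8%

73.8%


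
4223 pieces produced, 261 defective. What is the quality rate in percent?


Formula: Quality Rate = Good Pieces / Total Pieces * 100
Good pieces = 4223 - 261 = 3962
QR = 3962 / 4223 * 100 = 93.8%

93.8%


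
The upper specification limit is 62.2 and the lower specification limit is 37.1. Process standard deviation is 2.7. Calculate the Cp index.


Cp = (62.2 - 37.1) / (6 * 2.7)

1.55


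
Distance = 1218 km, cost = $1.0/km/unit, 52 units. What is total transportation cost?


TC = dist * cost * units = 1218 * 1.0 * 52 = $63336.00

$63336.00


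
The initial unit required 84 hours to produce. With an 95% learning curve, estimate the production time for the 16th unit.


Formula: T_n = T_1 * (learning_rate)^(log2(n)) where learning_rate = rate/100
Doublings = log2(16) = 4
T_n = 84 * 0.95^4
T_n = 84 * 0.8145 = 68.4 hours

68.4 hours


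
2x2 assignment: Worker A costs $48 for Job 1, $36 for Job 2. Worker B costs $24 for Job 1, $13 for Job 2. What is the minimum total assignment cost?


Option 1: A->1 + B->2 = $48 + $13 = $61
Option 2: A->2 + B->1 = $36 + $24 = $60
Min cost = min($61, $60) = $60

$60


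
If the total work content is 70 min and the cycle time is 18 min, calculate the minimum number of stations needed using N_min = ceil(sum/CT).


Formula: N_min = ceil(Sum of Task Times / Cycle Time)
N_min = ceil(70 min / 18 min) = ceil(3.8889)
N_min = 4 stations

4


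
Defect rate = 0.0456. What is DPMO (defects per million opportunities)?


DPMO = defect_rate * 1000000 = 0.0456 * 1000000

45600


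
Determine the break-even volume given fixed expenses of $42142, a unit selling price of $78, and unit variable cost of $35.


Formula: BEQ = Fixed Costs / (Price - Variable Cost)
Contribution margin = $78 - $35 = $43/unit
BEQ = ceil($42142 / $43/unit) = ceil(980.05) = 981 units

981 units


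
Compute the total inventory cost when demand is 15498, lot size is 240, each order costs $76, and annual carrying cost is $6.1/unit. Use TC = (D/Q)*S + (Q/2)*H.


TC = 15498/240 * 76 + 240/2 * 6.1

$5639.70


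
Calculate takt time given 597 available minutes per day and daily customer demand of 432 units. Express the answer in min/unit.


Formula: Takt Time = Available Production Time / Customer Demand
Takt = 597 min/day / 432 units/day
Takt = 1.38 min/unit

1.38 min/unit


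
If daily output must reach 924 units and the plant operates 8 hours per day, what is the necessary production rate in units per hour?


Formula: Production Rate = Daily Demand / Available Hours
Rate = 924 units/day / 8 hours/day
Rate = 115.5 units/hour

115.5 units/hour


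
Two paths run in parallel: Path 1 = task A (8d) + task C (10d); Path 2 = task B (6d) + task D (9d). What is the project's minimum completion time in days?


Path 1 = 8 + 10 = 18 days
Path 2 = 6 + 9 = 15 days
Duration = max(18, 15) = 18 days

18 days


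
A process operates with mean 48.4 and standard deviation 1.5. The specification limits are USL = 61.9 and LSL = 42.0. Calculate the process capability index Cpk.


Cpu = (61.9 - 48.4) / (3 * 1.5) = 3.0
Cpl = (48.4 - 42.0) / (3 * 1.5) = 1.42
Cpk = min(3.0, 1.42) = 1.42

1.42


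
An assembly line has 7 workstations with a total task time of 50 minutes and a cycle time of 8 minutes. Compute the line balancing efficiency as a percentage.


Formula: Efficiency = Sum of Task Times / (N_stations * CT) * 100
Total station capacity = 7 stations * 8 min = 56 min
Efficiency = 50 / 56 * 100 = 89.3%

89.3%


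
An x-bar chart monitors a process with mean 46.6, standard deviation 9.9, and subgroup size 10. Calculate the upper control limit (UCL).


UCL = 46.6 + 3 * 9.9 / sqrt(10)

55.99


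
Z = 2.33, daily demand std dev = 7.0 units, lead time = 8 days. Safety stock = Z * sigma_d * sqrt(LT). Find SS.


Formula: SS = z * sigma_d * sqrt(LT)
sqrt(LT) = sqrt(8) = 2.8284
SS = 2.33 * 7.0 * 2.8284
SS = 46.1 units

46.1 units


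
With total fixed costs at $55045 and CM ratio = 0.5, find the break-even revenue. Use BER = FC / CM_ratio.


Formula: BER = Fixed Costs / Contribution Margin Ratio
BER = $55045 / 0.5
BER = $110090.00 (to the nearest cent)

$110090.00


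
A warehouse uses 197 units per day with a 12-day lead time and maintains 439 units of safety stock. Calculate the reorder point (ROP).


Formula: ROP = (Daily Demand * Lead Time) + Safety Stock
Demand during lead time = 197 * 12 = 2364 units
ROP = 2364 + 439 = 2803 units

2803 units


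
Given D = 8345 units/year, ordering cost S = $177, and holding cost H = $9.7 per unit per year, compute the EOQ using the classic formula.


Formula: EOQ = sqrt(2 * D * S / H)
Numerator: 2 * 8345 * 177 = 2954130
2DS/H = 2954130 / 9.7 = 304549.5
EOQ = sqrt(304549.5) = 551.9 units

551.9 units


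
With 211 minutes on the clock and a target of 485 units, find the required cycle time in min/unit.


Formula: CT = Available Time / Number of Units
CT = 211 min / 485 units
CT = 0.44 min/unit

0.44 min/unit


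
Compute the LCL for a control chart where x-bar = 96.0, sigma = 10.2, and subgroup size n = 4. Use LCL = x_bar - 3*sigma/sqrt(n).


LCL = 96.0 - 3 * 10.2 / sqrt(4)

80.7


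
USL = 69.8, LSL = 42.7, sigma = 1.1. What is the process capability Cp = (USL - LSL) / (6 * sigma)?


Cp = (69.8 - 42.7) / (6 * 1.1)

4.11


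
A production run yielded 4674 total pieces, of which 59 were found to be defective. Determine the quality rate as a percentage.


Formula: Quality Rate = Good Pieces / Total Pieces * 100
Good pieces = 4674 - 59 = 4615
QR = 4615 / 4674 * 100 = 98.7%

98.7%


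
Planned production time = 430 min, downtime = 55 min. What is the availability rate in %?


Formula: Availability = (Planned Time - Downtime) / Planned Time * 100
Uptime = 430 - 55 = 375 min
Availability = 375 / 430 * 100 = 87.2%

87.2%


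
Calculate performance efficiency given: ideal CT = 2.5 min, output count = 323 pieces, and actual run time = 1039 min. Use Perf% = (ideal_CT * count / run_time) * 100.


Formula: Performance = (Ideal CT * Total Count) / Run Time * 100
Ideal output time = 2.5 * 323 = 807.5 min
Performance = 807.5 / 1039 * 100 = 77.7%

77.7%


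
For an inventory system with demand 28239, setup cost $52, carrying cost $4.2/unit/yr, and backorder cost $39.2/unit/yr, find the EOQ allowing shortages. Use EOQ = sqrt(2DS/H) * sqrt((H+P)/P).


Formula: EOQ* = sqrt(2DS/H) * sqrt((H+P)/P)
Base EOQ = sqrt(2*28239*52/4.2) = 836.21 units
Correction = sqrt((4.2+39.2)/39.2) = 1.05221
EOQ* = 836.21 * 1.05221 = 879.9 units

879.9 units


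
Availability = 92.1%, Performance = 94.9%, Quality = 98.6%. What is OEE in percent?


Formula: OEE = Availability * Performance * Quality / 10000
A * P = 92.1% * 94.9% / 100 = 87.4%
OEE = 87.4% * 98.6% / 100 = 86.2%

86.2%


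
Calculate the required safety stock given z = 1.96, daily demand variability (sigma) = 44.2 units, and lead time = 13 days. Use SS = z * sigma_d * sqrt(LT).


Formula: SS = z * sigma_d * sqrt(LT)
sqrt(LT) = sqrt(13) = 3.6056
SS = 1.96 * 44.2 * 3.6056
SS = 312.4 units

312.4 units


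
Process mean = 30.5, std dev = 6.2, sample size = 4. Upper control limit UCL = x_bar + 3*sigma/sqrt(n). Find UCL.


UCL = 30.5 + 3 * 6.2 / sqrt(4)

39.8


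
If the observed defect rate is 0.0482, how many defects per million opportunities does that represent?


DPMO = defect_rate * 1000000 = 0.0482 * 1000000

48200


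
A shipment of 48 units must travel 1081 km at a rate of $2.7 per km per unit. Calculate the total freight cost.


TC = dist * cost * units = 1081 * 2.7 * 48 = $140097.60

$140097.60


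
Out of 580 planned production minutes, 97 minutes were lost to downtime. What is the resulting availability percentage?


Formula: Availability = (Planned Time - Downtime) / Planned Time * 100
Uptime = 580 - 97 = 483 min
Availability = 483 / 580 * 100 = 83.3%

83.3%


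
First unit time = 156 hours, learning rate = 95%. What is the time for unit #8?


Formula: T_n = T_1 * (learning_rate)^(log2(n)) where learning_rate = rate/100
Doublings = log2(8) = 3
T_n = 156 * 0.95^3
T_n = 156 * 0.8574 = 133.8 hours

133.8 hours


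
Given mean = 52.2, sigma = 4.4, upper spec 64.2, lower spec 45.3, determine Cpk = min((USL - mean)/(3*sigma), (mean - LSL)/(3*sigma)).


Cpu = (64.2 - 52.2) / (3 * 4.4) = 0.91
Cpl = (52.2 - 45.3) / (3 * 4.4) = 0.52
Cpk = min(0.91, 0.52) = 0.52

0.52


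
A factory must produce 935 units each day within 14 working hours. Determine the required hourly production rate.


Formula: Production Rate = Daily Demand / Available Hours
Rate = 935 units/day / 14 hours/day
Rate = 66.8 units/hour

66.8 units/hour


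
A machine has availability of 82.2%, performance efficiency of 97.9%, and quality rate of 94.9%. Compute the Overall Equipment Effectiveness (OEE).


Formula: OEE = Availability * Performance * Quality / 10000
A * P = 82.2% * 97.9% / 100 = 80.47%
OEE = 80.47% * 94.9% / 100 = 76.4%

76.4%


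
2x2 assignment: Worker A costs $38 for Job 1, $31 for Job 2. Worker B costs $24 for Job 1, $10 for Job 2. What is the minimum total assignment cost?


Option 1: A->1 + B->2 = $38 + $10 = $48
Option 2: A->2 + B->1 = $31 + $24 = $55
Min cost = min($48, $55) = $48

$48


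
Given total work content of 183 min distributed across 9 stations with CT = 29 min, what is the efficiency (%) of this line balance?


Formula: Efficiency = Sum of Task Times / (N_stations * CT) * 100
Total station capacity = 9 stations * 29 min = 261 min
Efficiency = 183 / 261 * 100 = 70.1%

70.1%


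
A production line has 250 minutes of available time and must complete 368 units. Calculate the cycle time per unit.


Formula: CT = Available Time / Number of Units
CT = 250 min / 368 units
CT = 0.68 min/unit

0.68 min/unit


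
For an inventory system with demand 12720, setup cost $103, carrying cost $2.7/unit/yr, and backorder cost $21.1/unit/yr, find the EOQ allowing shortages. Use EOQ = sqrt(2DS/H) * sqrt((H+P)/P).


Formula: EOQ* = sqrt(2DS/H) * sqrt((H+P)/P)
Base EOQ = sqrt(2*12720*103/2.7) = 985.13 units
Correction = sqrt((2.7+21.1)/21.1) = 1.06206
EOQ* = 985.13 * 1.06206 = 1046.3 units

1046.3 units


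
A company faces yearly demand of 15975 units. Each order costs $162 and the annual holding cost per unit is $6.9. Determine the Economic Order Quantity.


Formula: EOQ = sqrt(2 * D * S / H)
Numerator: 2 * 15975 * 162 = 5175900
2DS/H = 5175900 / 6.9 = 750130.4
EOQ = sqrt(750130.4) = 866.1 units

866.1 units


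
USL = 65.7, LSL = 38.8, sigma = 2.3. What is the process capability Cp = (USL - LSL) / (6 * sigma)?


Cp = (65.7 - 38.8) / (6 * 2.3)

1.95


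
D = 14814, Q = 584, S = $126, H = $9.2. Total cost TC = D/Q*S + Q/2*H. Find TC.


TC = 14814/584 * 126 + 584/2 * 9.2

$5882.57


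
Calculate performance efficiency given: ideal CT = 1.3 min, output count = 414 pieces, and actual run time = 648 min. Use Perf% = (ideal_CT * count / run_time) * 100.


Formula: Performance = (Ideal CT * Total Count) / Run Time * 100
Ideal output time = 1.3 * 414 = 538.2 min
Performance = 538.2 / 648 * 100 = 83.1%

83.1%


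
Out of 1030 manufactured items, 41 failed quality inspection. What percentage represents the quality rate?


Formula: Quality Rate = Good Pieces / Total Pieces * 100
Good pieces = 1030 - 41 = 989
QR = 989 / 1030 * 100 = 96.0%

96.0%


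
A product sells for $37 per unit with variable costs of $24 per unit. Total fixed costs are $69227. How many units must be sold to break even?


Formula: BEQ = Fixed Costs / (Price - Variable Cost)
Contribution margin = $37 - $24 = $13/unit
BEQ = ceil($69227 / $13/unit) = ceil(5325.15) = 5326 units

5326 units


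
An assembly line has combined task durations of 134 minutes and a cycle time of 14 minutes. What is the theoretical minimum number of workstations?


Formula: N_min = ceil(Sum of Task Times / Cycle Time)
N_min = ceil(134 min / 14 min) = ceil(9.5714)
N_min = 10 stations

10


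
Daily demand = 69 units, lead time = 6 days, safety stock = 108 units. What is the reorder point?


Formula: ROP = (Daily Demand * Lead Time) + Safety Stock
Demand during lead time = 69 * 6 = 414 units
ROP = 414 + 108 = 522 units

522 units


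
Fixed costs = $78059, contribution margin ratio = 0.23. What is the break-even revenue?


Formula: BER = Fixed Costs / Contribution Margin Ratio
BER = $78059 / 0.23
BER = $339386.96 (to the nearest cent)

$339386.96


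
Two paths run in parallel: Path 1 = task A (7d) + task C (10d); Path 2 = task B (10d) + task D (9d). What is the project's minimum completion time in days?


Path 1 = 7 + 10 = 17 days
Path 2 = 10 + 9 = 19 days
Duration = max(17, 19) = 19 days

19 days


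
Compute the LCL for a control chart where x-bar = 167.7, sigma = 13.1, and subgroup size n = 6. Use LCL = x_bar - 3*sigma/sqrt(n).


LCL = 167.7 - 3 * 13.1 / sqrt(6)

151.66


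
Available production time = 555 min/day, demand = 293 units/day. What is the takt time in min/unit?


Formula: Takt Time = Available Production Time / Customer Demand
Takt = 555 min/day / 293 units/day
Takt = 1.89 min/unit

1.89 min/unit


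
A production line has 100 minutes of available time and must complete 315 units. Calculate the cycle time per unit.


Formula: CT = Available Time / Number of Units
CT = 100 min / 315 units
CT = 0.32 min/unit

0.32 min/unit


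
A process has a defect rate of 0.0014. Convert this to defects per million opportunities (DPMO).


DPMO = defect_rate * 1000000 = 0.0014 * 1000000

1400


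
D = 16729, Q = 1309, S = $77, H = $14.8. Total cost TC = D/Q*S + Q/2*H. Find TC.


TC = 16729/1309 * 77 + 1309/2 * 14.8

$10670.66


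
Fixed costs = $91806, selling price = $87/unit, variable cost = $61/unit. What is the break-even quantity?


Formula: BEQ = Fixed Costs / (Price - Variable Cost)
Contribution margin = $87 - $61 = $26/unit
BEQ = ceil($91806 / $26/unit) = ceil(3531.0) = 3531 units

3531 units


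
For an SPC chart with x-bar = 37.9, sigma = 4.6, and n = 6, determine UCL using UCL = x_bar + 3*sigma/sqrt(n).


UCL = 37.9 + 3 * 4.6 / sqrt(6)

43.53


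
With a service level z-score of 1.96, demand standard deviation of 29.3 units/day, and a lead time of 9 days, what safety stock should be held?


Formula: SS = z * sigma_d * sqrt(LT)
sqrt(LT) = sqrt(9) = 3.0
SS = 1.96 * 29.3 * 3.0
SS = 172.3 units

172.3 units


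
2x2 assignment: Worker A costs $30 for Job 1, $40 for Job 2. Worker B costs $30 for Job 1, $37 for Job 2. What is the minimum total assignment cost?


Option 1: A->1 + B->2 = $30 + $37 = $67
Option 2: A->2 + B->1 = $40 + $30 = $70
Min cost = min($67, $70) = $67

$67


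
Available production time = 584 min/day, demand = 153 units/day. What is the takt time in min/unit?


Formula: Takt Time = Available Production Time / Customer Demand
Takt = 584 min/day / 153 units/day
Takt = 3.82 min/unit

3.82 min/unit


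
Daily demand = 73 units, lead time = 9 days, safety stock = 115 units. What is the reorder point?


Formula: ROP = (Daily Demand * Lead Time) + Safety Stock
Demand during lead time = 73 * 9 = 657 units
ROP = 657 + 115 = 772 units

772 units


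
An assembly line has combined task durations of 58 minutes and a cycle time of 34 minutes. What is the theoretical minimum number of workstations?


Formula: N_min = ceil(Sum of Task Times / Cycle Time)
N_min = ceil(58 min / 34 min) = ceil(1.7059)
N_min = 2 stations

2


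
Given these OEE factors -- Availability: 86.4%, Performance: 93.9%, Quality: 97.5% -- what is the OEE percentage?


Formula: OEE = Availability * Performance * Quality / 10000
A * P = 86.4% * 93.9% / 100 = 81.13%
OEE = 81.13% * 97.5% / 100 = 79.1%

79.1%


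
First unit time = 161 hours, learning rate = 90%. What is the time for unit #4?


Formula: T_n = T_1 * (learning_rate)^(log2(n)) where learning_rate = rate/100
Doublings = log2(4) = 2
T_n = 161 * 0.9^2
T_n = 161 * 0.81 = 130.4 hours

130.4 hours


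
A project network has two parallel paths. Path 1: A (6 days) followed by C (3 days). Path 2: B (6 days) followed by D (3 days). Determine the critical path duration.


Path 1 = 6 + 3 = 9 days
Path 2 = 6 + 3 = 9 days
Duration = max(9, 9) = 9 days

9 days


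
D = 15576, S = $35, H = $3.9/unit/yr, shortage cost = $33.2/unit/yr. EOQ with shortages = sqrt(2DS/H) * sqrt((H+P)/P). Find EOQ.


Formula: EOQ* = sqrt(2DS/H) * sqrt((H+P)/P)
Base EOQ = sqrt(2*15576*35/3.9) = 528.74 units
Correction = sqrt((3.9+33.2)/33.2) = 1.0571
EOQ* = 528.74 * 1.0571 = 558.9 units

558.9 units


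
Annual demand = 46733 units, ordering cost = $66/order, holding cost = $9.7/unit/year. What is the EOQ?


Formula: EOQ = sqrt(2 * D * S / H)
Numerator: 2 * 46733 * 66 = 6168756
2DS/H = 6168756 / 9.7 = 635954.2
EOQ = sqrt(635954.2) = 797.5 units

797.5 units


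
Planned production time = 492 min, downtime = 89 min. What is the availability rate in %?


Formula: Availability = (Planned Time - Downtime) / Planned Time * 100
Uptime = 492 - 89 = 403 min
Availability = 403 / 492 * 100 = 81.9%

81.9%


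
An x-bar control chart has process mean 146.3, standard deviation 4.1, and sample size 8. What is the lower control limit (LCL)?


LCL = 146.3 - 3 * 4.1 / sqrt(8)

141.95


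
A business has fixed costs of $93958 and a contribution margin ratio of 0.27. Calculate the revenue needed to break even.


Formula: BER = Fixed Costs / Contribution Margin Ratio
BER = $93958 / 0.27
BER = $347992.59 (to the nearest cent)

$347992.59


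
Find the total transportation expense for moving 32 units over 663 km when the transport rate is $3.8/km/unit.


TC = dist * cost * units = 663 * 3.8 * 32 = $80620.80

$80620.80


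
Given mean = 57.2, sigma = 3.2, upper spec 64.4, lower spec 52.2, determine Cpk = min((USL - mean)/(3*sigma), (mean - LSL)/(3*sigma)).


Cpu = (64.4 - 57.2) / (3 * 3.2) = 0.75
Cpl = (57.2 - 52.2) / (3 * 3.2) = 0.52
Cpk = min(0.75, 0.52) = 0.52

0.52


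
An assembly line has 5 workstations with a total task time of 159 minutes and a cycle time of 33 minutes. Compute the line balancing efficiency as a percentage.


Formula: Efficiency = Sum of Task Times / (N_stations * CT) * 100
Total station capacity = 5 stations * 33 min = 165 min
Efficiency = 159 / 165 * 100 = 96.4%

96.4%


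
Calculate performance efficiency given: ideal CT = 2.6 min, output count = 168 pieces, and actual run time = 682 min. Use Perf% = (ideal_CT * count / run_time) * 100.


Formula: Performance = (Ideal CT * Total Count) / Run Time * 100
Ideal output time = 2.6 * 168 = 436.8 min
Performance = 436.8 / 682 * 100 = 64.0%

64.0%


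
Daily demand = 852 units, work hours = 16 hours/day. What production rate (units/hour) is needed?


Formula: Production Rate = Daily Demand / Available Hours
Rate = 852 units/day / 16 hours/day
Rate = 53.3 units/hour

53.3 units/hour


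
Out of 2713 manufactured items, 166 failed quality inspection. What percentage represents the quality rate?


Formula: Quality Rate = Good Pieces / Total Pieces * 100
Good pieces = 2713 - 166 = 2547
QR = 2547 / 2713 * 100 = 93.9%

93.9%


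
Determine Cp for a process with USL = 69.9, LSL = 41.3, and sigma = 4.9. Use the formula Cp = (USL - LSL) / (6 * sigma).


Cp = (69.9 - 41.3) / (6 * 4.9)

0.97


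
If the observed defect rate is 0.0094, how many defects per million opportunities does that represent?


DPMO = defect_rate * 1000000 = 0.0094 * 1000000

9400


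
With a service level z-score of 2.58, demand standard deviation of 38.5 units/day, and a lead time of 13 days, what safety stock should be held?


Formula: SS = z * sigma_d * sqrt(LT)
sqrt(LT) = sqrt(13) = 3.6056
SS = 2.58 * 38.5 * 3.6056
SS = 358.1 units

358.1 units


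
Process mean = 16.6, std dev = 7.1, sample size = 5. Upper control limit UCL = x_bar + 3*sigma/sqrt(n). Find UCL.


UCL = 16.6 + 3 * 7.1 / sqrt(5)

26.13


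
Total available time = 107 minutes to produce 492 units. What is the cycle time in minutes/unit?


Formula: CT = Available Time / Number of Units
CT = 107 min / 492 units
CT = 0.22 min/unit

0.22 min/unit


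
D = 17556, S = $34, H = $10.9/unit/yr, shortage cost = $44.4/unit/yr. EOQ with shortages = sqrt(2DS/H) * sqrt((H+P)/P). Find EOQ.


Formula: EOQ* = sqrt(2DS/H) * sqrt((H+P)/P)
Base EOQ = sqrt(2*17556*34/10.9) = 330.94 units
Correction = sqrt((10.9+44.4)/44.4) = 1.11602
EOQ* = 330.94 * 1.11602 = 369.3 units

369.3 units


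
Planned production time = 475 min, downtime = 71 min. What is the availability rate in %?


Formula: Availability = (Planned Time - Downtime) / Planned Time * 100
Uptime = 475 - 71 = 404 min
Availability = 404 / 475 * 100 = 85.1%

85.1%


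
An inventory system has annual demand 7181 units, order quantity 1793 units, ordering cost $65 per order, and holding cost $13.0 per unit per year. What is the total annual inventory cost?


TC = 7181/1793 * 65 + 1793/2 * 13.0

$11914.83


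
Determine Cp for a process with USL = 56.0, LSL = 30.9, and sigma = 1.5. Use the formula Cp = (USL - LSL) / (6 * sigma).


Cp = (56.0 - 30.9) / (6 * 1.5)

2.79


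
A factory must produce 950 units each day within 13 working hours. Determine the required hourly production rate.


Formula: Production Rate = Daily Demand / Available Hours
Rate = 950 units/day / 13 hours/day
Rate = 73.1 units/hour

73.1 units/hour


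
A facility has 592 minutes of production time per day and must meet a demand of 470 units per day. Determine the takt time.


Formula: Takt Time = Available Production Time / Customer Demand
Takt = 592 min/day / 470 units/day
Takt = 1.26 min/unit

1.26 min/unit


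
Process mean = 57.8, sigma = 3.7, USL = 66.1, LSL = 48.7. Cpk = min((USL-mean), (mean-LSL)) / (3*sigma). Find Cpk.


Cpu = (66.1 - 57.8) / (3 * 3.7) = 0.75
Cpl = (57.8 - 48.7) / (3 * 3.7) = 0.82
Cpk = min(0.75, 0.82) = 0.75

0.75


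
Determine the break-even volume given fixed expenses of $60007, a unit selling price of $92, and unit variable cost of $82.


Formula: BEQ = Fixed Costs / (Price - Variable Cost)
Contribution margin = $92 - $82 = $10/unit
BEQ = ceil($60007 / $10/unit) = ceil(6000.7) = 6001 units

6001 units


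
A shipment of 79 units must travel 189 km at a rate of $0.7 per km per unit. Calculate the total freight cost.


TC = dist * cost * units = 189 * 0.7 * 79 = $10451.70

$10451.70


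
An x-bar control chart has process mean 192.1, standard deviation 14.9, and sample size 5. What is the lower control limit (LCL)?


LCL = 192.1 - 3 * 14.9 / sqrt(5)

172.11


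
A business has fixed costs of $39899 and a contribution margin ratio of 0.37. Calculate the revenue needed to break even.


Formula: BER = Fixed Costs / Contribution Margin Ratio
BER = $39899 / 0.37
BER = $107835.14 (to the nearest cent)

$107835.14


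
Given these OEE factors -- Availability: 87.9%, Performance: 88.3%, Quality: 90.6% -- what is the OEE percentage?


Formula: OEE = Availability * Performance * Quality / 10000
A * P = 87.9% * 88.3% / 100 = 77.62%
OEE = 77.62% * 90.6% / 100 = 70.3%

70.3%


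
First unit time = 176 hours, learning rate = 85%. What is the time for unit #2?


Formula: T_n = T_1 * (learning_rate)^(log2(n)) where learning_rate = rate/100
Doublings = log2(2) = 1
T_n = 176 * 0.85^1
T_n = 176 * 0.85 = 149.6 hours

149.6 hours


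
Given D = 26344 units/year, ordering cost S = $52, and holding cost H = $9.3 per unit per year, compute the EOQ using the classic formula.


Formula: EOQ = sqrt(2 * D * S / H)
Numerator: 2 * 26344 * 52 = 2739776
2DS/H = 2739776 / 9.3 = 294599.6
EOQ = sqrt(294599.6) = 542.8 units

542.8 units


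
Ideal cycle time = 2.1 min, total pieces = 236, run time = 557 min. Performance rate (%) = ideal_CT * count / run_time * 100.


Formula: Performance = (Ideal CT * Total Count) / Run Time * 100
Ideal output time = 2.1 * 236 = 495.6 min
Performance = 495.6 / 557 * 100 = 89.0%

89.0%


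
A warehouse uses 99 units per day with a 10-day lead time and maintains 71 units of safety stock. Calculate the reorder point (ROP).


Formula: ROP = (Daily Demand * Lead Time) + Safety Stock
Demand during lead time = 99 * 10 = 990 units
ROP = 990 + 71 = 1061 units

1061 units


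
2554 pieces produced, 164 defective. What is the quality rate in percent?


Formula: Quality Rate = Good Pieces / Total Pieces * 100
Good pieces = 2554 - 164 = 2390
QR = 2390 / 2554 * 100 = 93.6%

93.6%


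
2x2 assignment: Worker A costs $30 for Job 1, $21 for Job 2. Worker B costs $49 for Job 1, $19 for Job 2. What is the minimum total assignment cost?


Option 1: A->1 + B->2 = $30 + $19 = $49
Option 2: A->2 + B->1 = $21 + $49 = $70
Min cost = min($49, $70) = $49

$49


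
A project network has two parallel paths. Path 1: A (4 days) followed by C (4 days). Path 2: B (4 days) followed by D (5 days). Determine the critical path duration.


Path 1 = 4 + 4 = 8 days
Path 2 = 4 + 5 = 9 days
Duration = max(8, 9) = 9 days

9 days


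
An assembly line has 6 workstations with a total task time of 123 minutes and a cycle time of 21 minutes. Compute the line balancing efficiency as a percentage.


Formula: Efficiency = Sum of Task Times / (N_stations * CT) * 100
Total station capacity = 6 stations * 21 min = 126 min
Efficiency = 123 / 126 * 100 = 97.6%

97.6%


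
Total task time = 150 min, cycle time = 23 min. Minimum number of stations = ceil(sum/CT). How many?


Formula: N_min = ceil(Sum of Task Times / Cycle Time)
N_min = ceil(150 min / 23 min) = ceil(6.5217)
N_min = 7 stations

7


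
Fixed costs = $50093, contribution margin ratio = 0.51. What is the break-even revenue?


Formula: BER = Fixed Costs / Contribution Margin Ratio
BER = $50093 / 0.51
BER = $98221.57 (to the nearest cent)

$98221.57


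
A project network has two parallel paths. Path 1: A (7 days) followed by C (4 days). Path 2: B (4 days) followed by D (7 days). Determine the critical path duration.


Path 1 = 7 + 4 = 11 days
Path 2 = 4 + 7 = 11 days
Duration = max(11, 11) = 11 days

11 days


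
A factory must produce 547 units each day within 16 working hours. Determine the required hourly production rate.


Formula: Production Rate = Daily Demand / Available Hours
Rate = 547 units/day / 16 hours/day
Rate = 34.2 units/hour

34.2 units/hour


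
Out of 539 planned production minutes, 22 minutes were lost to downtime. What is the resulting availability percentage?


Formula: Availability = (Planned Time - Downtime) / Planned Time * 100
Uptime = 539 - 22 = 517 min
Availability = 517 / 539 * 100 = 95.9%

95.9%


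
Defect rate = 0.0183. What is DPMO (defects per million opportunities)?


DPMO = defect_rate * 1000000 = 0.0183 * 1000000

18300


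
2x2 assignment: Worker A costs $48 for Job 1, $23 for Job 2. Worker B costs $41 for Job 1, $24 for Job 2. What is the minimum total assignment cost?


Option 1: A->1 + B->2 = $48 + $24 = $72
Option 2: A->2 + B->1 = $23 + $41 = $64
Min cost = min($72, $64) = $64

$64


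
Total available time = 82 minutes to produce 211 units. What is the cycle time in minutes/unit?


Formula: CT = Available Time / Number of Units
CT = 82 min / 211 units
CT = 0.39 min/unit

0.39 min/unit


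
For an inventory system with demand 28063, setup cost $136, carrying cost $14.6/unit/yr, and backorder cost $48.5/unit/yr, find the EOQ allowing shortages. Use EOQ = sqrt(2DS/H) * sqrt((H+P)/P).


Formula: EOQ* = sqrt(2DS/H) * sqrt((H+P)/P)
Base EOQ = sqrt(2*28063*136/14.6) = 723.06 units
Correction = sqrt((14.6+48.5)/48.5) = 1.14063
EOQ* = 723.06 * 1.14063 = 824.7 units

824.7 units


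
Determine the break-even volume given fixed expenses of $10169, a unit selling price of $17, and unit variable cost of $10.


Formula: BEQ = Fixed Costs / (Price - Variable Cost)
Contribution margin = $17 - $10 = $7/unit
BEQ = ceil($10169 / $7/unit) = ceil(1452.71) = 1453 units

1453 units


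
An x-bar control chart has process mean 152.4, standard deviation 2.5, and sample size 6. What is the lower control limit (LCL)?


LCL = 152.4 - 3 * 2.5 / sqrt(6)

149.34


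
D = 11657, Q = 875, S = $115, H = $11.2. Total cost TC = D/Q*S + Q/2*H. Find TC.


TC = 11657/875 * 115 + 875/2 * 11.2

$6432.06


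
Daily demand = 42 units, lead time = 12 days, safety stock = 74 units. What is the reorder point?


Formula: ROP = (Daily Demand * Lead Time) + Safety Stock
Demand during lead time = 42 * 12 = 504 units
ROP = 504 + 74 = 578 units

578 units


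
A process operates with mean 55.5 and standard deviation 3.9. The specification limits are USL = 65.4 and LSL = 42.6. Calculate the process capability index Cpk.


Cpu = (65.4 - 55.5) / (3 * 3.9) = 0.85
Cpl = (55.5 - 42.6) / (3 * 3.9) = 1.1
Cpk = min(0.85, 1.1) = 0.85

0.85


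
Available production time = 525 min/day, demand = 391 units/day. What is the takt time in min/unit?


Formula: Takt Time = Available Production Time / Customer Demand
Takt = 525 min/day / 391 units/day
Takt = 1.34 min/unit

1.34 min/unit


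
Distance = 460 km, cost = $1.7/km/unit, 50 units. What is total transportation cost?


TC = dist * cost * units = 460 * 1.7 * 50 = $39100.00

$39100.00


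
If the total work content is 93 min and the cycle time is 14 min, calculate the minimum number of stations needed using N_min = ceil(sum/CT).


Formula: N_min = ceil(Sum of Task Times / Cycle Time)
N_min = ceil(93 min / 14 min) = ceil(6.6429)
N_min = 7 stations

7


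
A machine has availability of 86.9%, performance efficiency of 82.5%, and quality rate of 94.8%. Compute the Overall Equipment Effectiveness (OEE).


Formula: OEE = Availability * Performance * Quality / 10000
A * P = 86.9% * 82.5% / 100 = 71.69%
OEE = 71.69% * 94.8% / 100 = 68.0%

68.0%


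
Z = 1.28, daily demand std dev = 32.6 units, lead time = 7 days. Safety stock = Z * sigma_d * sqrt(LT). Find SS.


Formula: SS = z * sigma_d * sqrt(LT)
sqrt(LT) = sqrt(7) = 2.6458
SS = 1.28 * 32.6 * 2.6458
SS = 110.4 units

110.4 units


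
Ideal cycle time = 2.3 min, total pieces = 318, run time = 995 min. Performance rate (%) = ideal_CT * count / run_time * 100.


Formula: Performance = (Ideal CT * Total Count) / Run Time * 100
Ideal output time = 2.3 * 318 = 731.4 min
Performance = 731.4 / 995 * 100 = 73.5%

73.5%


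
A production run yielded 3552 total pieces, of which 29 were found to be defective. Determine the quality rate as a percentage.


Formula: Quality Rate = Good Pieces / Total Pieces * 100
Good pieces = 3552 - 29 = 3523
QR = 3523 / 3552 * 100 = 99.2%

99.2%


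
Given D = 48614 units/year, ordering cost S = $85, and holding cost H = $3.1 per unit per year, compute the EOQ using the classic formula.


Formula: EOQ = sqrt(2 * D * S / H)
Numerator: 2 * 48614 * 85 = 8264380
2DS/H = 8264380 / 3.1 = 2665929.0
EOQ = sqrt(2665929.0) = 1632.8 units

1632.8 units


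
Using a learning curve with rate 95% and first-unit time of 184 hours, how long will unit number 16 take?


Formula: T_n = T_1 * (learning_rate)^(log2(n)) where learning_rate = rate/100
Doublings = log2(16) = 4
T_n = 184 * 0.95^4
T_n = 184 * 0.8145 = 149.9 hours

149.9 hours


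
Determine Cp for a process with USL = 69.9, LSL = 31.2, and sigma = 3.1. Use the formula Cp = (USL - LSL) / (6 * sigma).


Cp = (69.9 - 31.2) / (6 * 3.1)

2.08


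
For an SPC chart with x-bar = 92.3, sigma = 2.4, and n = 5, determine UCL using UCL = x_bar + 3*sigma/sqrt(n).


UCL = 92.3 + 3 * 2.4 / sqrt(5)

95.52


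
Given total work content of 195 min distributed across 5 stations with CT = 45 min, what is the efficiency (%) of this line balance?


Formula: Efficiency = Sum of Task Times / (N_stations * CT) * 100
Total station capacity = 5 stations * 45 min = 225 min
Efficiency = 195 / 225 * 100 = 86.7%

86.7%


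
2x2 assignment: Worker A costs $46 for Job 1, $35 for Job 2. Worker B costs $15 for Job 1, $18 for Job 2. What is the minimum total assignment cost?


Option 1: A->1 + B->2 = $46 + $18 = $64
Option 2: A->2 + B->1 = $35 + $15 = $50
Min cost = min($64, $50) = $50

$50


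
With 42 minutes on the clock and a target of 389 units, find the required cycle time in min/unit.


Formula: CT = Available Time / Number of Units
CT = 42 min / 389 units
CT = 0.11 min/unit

0.11 min/unit


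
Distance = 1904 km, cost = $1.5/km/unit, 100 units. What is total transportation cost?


TC = dist * cost * units = 1904 * 1.5 * 100 = $285600.00

$285600.00


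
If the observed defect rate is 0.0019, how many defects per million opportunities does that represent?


DPMO = defect_rate * 1000000 = 0.0019 * 1000000

1900


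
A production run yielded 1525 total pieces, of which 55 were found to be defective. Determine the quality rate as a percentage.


Formula: Quality Rate = Good Pieces / Total Pieces * 100
Good pieces = 1525 - 55 = 1470
QR = 1470 / 1525 * 100 = 96.4%

96.4%


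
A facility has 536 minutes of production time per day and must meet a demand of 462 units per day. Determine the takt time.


Formula: Takt Time = Available Production Time / Customer Demand
Takt = 536 min/day / 462 units/day
Takt = 1.16 min/unit

1.16 min/unit


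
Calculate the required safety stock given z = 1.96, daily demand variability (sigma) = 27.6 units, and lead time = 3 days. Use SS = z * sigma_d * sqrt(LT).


Formula: SS = z * sigma_d * sqrt(LT)
sqrt(LT) = sqrt(3) = 1.7321
SS = 1.96 * 27.6 * 1.7321
SS = 93.7 units

93.7 units


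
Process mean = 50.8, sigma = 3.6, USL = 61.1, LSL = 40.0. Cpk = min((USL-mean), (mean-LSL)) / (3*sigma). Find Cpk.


Cpu = (61.1 - 50.8) / (3 * 3.6) = 0.95
Cpl = (50.8 - 40.0) / (3 * 3.6) = 1.0
Cpk = min(0.95, 1.0) = 0.95

0.95


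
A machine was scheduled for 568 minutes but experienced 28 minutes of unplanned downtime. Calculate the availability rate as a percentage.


Formula: Availability = (Planned Time - Downtime) / Planned Time * 100
Uptime = 568 - 28 = 540 min
Availability = 540 / 568 * 100 = 95.1%

95.1%


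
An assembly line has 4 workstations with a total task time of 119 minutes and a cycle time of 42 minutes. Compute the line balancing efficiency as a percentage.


Formula: Efficiency = Sum of Task Times / (N_stations * CT) * 100
Total station capacity = 4 stations * 42 min = 168 min
Efficiency = 119 / 168 * 100 = 70.8%

70.8%


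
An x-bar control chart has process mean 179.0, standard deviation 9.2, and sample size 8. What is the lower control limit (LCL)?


LCL = 179.0 - 3 * 9.2 / sqrt(8)

169.24


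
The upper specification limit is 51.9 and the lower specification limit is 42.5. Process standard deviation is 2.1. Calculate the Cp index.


Cp = (51.9 - 42.5) / (6 * 2.1)

0.75


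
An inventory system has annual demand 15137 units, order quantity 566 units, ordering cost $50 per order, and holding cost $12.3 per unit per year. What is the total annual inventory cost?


TC = 15137/566 * 50 + 566/2 * 12.3

$4818.09


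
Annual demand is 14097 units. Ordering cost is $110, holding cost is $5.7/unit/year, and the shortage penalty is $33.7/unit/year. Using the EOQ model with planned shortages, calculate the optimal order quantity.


Formula: EOQ* = sqrt(2DS/H) * sqrt((H+P)/P)
Base EOQ = sqrt(2*14097*110/5.7) = 737.63 units
Correction = sqrt((5.7+33.7)/33.7) = 1.08127
EOQ* = 737.63 * 1.08127 = 797.6 units

797.6 units
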